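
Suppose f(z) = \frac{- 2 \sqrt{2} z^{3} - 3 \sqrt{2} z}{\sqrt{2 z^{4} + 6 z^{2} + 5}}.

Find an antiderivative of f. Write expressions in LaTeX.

An antiderivative is F(z) = - \frac{\sqrt{2} \sqrt{2 z^{4} + 6 z^{2} + 5}}{2}.

The substitution u = z^{4} + 3 z^{2} + \frac{5}{2} works: f is exactly (dF/du)*(du/dz) for that inner function.
Check: d/dz[- \frac{\sqrt{2} \sqrt{2 z^{4} + 6 z^{2} + 5}}{2}] = \frac{- 2 \sqrt{2} z^{3} - 3 \sqrt{2} z}{\sqrt{2 z^{4} + 6 z^{2} + 5}} = f(z).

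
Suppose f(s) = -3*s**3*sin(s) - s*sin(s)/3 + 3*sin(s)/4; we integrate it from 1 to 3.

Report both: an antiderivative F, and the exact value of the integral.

Antiderivative: F(s) = 3*s**3*cos(s) - 9*s**2*sin(s) - 53*s*cos(s)/3 + 53*sin(s)/3 - 3*cos(s)/4; value = 109*cos(3)/4 - 190*sin(3)/3 - 26*sin(1)/3 + 185*cos(1)/12

The integrand splits into summands that can be handled one at a time.
F(s) = 3*s**3*cos(s) - 9*s**2*sin(s) - 53*s*cos(s)/3 + 53*sin(s)/3 - 3*cos(s)/4 is an antiderivative of f.
Check: d/ds[3*s**3*cos(s) - 9*s**2*sin(s) - 53*s*cos(s)/3 + 53*sin(s)/3 - 3*cos(s)/4] = -3*s**3*sin(s) - s*sin(s)/3 + 3*sin(s)/4 = f(s).
F(3) = 109*cos(3)/4 - 190*sin(3)/3; F(1) = -185*cos(1)/12 + 26*sin(1)/3.
Integral = F(3) - F(1) = 109*cos(3)/4 - 190*sin(3)/3 - 26*sin(1)/3 + 185*cos(1)/12.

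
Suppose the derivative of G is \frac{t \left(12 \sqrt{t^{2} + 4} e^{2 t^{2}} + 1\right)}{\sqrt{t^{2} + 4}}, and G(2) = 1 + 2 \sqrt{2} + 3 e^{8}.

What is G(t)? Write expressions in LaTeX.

Differentiate the proposed G(t) back; it has to land on the given G'(t).
A general antiderivative is \sqrt{t^{2} + 4} + 3 e^{2 t^{2}} + C.
The condition gives C = 1 + 2 \sqrt{2} + 3 e^{8} - (2 \sqrt{2} + 3 e^{8}) = 1.
So G(t) = \sqrt{t^{2} + 4} + 3 e^{2 t^{2}} + 1.
Check: d/dt[\sqrt{t^{2} + 4} + 3 e^{2 t^{2}} + 1] = \frac{12 t \sqrt{t^{2} + 4} e^{2 t^{2}} + t}{\sqrt{t^{2} + 4}}, which equals G'(t).

G(t) = \sqrt{t^{2} + 4} + 3 e^{2 t^{2}} + 1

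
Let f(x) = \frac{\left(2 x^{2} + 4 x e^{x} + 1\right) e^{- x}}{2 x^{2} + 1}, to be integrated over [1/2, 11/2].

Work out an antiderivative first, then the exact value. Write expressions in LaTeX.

Antiderivative: F(x) = \left(e^{x} \log{\left(2 x^{2} + 1 \right)} - 1\right) e^{- x}; value = - \log{\left(\frac{3}{2} \right)} - e^{- \frac{11}{2}} + e^{- \frac{1}{2}} + \log{\left(\frac{123}{2} \right)}

Recover f(x) by differentiating a candidate F(x); any mismatch rules it out.
F(x) = \left(e^{x} \log{\left(2 x^{2} + 1 \right)} - 1\right) e^{- x} is an antiderivative of f.
Check: d/dx[\left(e^{x} \log{\left(2 x^{2} + 1 \right)} - 1\right) e^{- x}] = \frac{2 x^{2} + 4 x e^{x} + 1}{2 x^{2} e^{x} + e^{x}}, which equals f(x).
F(11/2) = - \frac{1}{e^{\frac{11}{2}}} + \log{\left(\frac{123}{2} \right)}; F(1/2) = - \frac{1}{e^{\frac{1}{2}}} + \log{\left(\frac{3}{2} \right)}.
Integral = F(11/2) - F(1/2) = - \log{\left(\frac{3}{2} \right)} - e^{- \frac{11}{2}} + e^{- \frac{1}{2}} + \log{\left(\frac{123}{2} \right)}.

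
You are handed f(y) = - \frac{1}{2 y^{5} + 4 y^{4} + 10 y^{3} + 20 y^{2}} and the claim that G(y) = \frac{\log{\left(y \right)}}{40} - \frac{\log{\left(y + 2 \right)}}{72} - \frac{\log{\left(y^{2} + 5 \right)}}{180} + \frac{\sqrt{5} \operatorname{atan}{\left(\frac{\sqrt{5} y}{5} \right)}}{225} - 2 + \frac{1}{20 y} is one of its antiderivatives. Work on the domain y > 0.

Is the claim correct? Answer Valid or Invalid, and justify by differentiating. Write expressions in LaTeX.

d/dy[G] = - \frac{1}{2 y^{5} + 4 y^{4} + 10 y^{3} + 20 y^{2}}
This equals f(y) exactly, so the claim holds.

Valid: G'(y) = f(y).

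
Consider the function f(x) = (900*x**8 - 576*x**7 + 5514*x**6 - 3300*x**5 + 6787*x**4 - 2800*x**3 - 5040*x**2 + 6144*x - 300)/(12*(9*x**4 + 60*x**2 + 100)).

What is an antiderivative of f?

An antiderivative is F(x) = (20*x**5*(3*x**2 + 10) - 16*x**4*(3*x**2 + 10) - 18*x**3*(3*x**2 + 10) + 30*x**2*(3*x**2 + 10) - 72*x**2 + 3*x*(3*x**2 + 10) - 60*x - 264)/(12*(3*x**2 + 10)).

A candidate is checked by its d/dx: the result must match f(x).
Check: d/dx[(20*x**5*(3*x**2 + 10) - 16*x**4*(3*x**2 + 10) - 18*x**3*(3*x**2 + 10) + 30*x**2*(3*x**2 + 10) - 72*x**2 + 3*x*(3*x**2 + 10) - 60*x - 264)/(12*(3*x**2 + 10))] = (900*x**8 - 576*x**7 + 5514*x**6 - 3300*x**5 + 6787*x**4 - 2800*x**3 - 5040*x**2 + 6144*x - 300)/(108*x**4 + 720*x**2 + 1200), which equals f(x).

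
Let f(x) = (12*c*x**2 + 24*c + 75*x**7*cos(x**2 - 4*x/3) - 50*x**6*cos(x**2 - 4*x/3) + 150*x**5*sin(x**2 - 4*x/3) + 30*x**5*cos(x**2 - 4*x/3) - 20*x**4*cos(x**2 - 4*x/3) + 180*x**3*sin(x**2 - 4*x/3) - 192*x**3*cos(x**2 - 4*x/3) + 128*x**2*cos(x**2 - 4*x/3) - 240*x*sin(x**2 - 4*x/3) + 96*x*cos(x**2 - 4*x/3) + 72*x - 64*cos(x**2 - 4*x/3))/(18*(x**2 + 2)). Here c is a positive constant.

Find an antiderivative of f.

An antiderivative is F(x) = 2*c*x/3 + 3*(5*x**2/3 - 4/3)**2*sin(x**2 - 4*x/3)/4 + 2*log(x**2 + 2).

A candidate is checked by its d/dx: the result must match f(x).
Check: d/dx[2*c*x/3 + 3*(5*x**2/3 - 4/3)**2*sin(x**2 - 4*x/3)/4 + 2*log(x**2 + 2)] = (12*c*x**2 + 24*c + 75*x**7*cos(x**2 - 4*x/3) - 50*x**6*cos(x**2 - 4*x/3) + 150*x**5*sin(x**2 - 4*x/3) + 30*x**5*cos(x**2 - 4*x/3) - 20*x**4*cos(x**2 - 4*x/3) + 180*x**3*sin(x**2 - 4*x/3) - 192*x**3*cos(x**2 - 4*x/3) + 128*x**2*cos(x**2 - 4*x/3) - 240*x*sin(x**2 - 4*x/3) + 96*x*cos(x**2 - 4*x/3) + 72*x - 64*cos(x**2 - 4*x/3))/(18*x**2 + 36), which equals f(x).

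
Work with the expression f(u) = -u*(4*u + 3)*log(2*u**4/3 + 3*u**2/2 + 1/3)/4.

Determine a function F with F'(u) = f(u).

Any candidate F(u) must reproduce f(u) exactly when differentiated.
Check: d/du[4*u**3/9 + 3*u**2/4 - 3*u/2 + (-u**3/3 - 3*u**2/8)*log(2*u**4/3 + 3*u**2/2 + 1/3) - 3*log(u**2 + 1/4)/32 - 3*log(u**2 + 2)/4 + atan(2*u)/12 + 4*sqrt(2)*atan(sqrt(2)*u/2)/3] = -u**2*log(4*u**4 + 9*u**2 + 2) + u**2*log(6) - 3*u*log(4*u**4 + 9*u**2 + 2)/4 + 3*u*log(6)/4, which equals f(u).

An antiderivative is F(u) = 4*u**3/9 + 3*u**2/4 - 3*u/2 + (-u**3/3 - 3*u**2/8)*log(2*u**4/3 + 3*u**2/2 + 1/3) - 3*log(u**2 + 1/4)/32 - 3*log(u**2 + 2)/4 + atan(2*u)/12 + 4*sqrt(2)*atan(sqrt(2)*u/2)/3.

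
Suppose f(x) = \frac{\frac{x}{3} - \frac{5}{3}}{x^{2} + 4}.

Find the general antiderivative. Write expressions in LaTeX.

F(x) = \frac{\log{\left(x^{2} + 4 \right)}}{6} - \frac{5 \operatorname{atan}{\left(\frac{x}{2} \right)}}{6} + C

Recover f(x) by differentiating a candidate F(x); any mismatch rules it out.
Check: d/dx[\frac{\log{\left(x^{2} + 4 \right)}}{6} - \frac{5 \operatorname{atan}{\left(\frac{x}{2} \right)}}{6}] = \frac{x - 5}{3 x^{2} + 12}, which equals f(x).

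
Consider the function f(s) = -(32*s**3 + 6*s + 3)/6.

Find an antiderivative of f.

Any candidate F(s) must reproduce f(s) exactly when differentiated.
Check: d/ds[-4*s**4/3 - s**2/2 - s/2] = -16*s**3/3 - s - 1/2, which equals f(s).

An antiderivative is F(s) = -4*s**4/3 - s**2/2 - s/2.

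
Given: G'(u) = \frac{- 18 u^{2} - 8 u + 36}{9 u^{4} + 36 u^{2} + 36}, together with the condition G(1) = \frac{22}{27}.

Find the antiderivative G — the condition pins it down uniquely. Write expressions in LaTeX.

G(u) = \frac{3 u + \frac{2}{3}}{\frac{3 u^{2}}{2} + 3}

Recognize the product-rule pattern: G'(u) = v'r + vr' with v = \frac{1}{\frac{3 u^{2}}{2} + 3}, r = 3 u + \frac{2}{3}, so integration by parts undoes it.
A general antiderivative is \frac{3 u + \frac{2}{3}}{\frac{3 u^{2}}{2} + 3} + C.
The condition gives C = \frac{22}{27} - (\frac{22}{27}) = 0.
So G(u) = \frac{3 u + \frac{2}{3}}{\frac{3 u^{2}}{2} + 3}.
Check: d/du[\frac{3 u + \frac{2}{3}}{\frac{3 u^{2}}{2} + 3}] = \frac{- 18 u^{2} - 8 u + 36}{9 u^{4} + 36 u^{2} + 36} = G'(u).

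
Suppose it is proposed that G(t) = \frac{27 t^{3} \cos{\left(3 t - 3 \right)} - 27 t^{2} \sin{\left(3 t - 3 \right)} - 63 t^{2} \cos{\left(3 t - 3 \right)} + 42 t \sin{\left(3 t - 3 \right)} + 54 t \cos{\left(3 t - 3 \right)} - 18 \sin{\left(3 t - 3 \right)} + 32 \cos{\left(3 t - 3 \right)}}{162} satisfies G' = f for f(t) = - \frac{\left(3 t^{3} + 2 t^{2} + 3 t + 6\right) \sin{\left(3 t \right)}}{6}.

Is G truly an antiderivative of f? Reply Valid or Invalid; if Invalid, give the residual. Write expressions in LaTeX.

Invalid: d/dt[G] - f = \frac{t^{3} \sin{\left(3 t \right)}}{2} - \frac{t^{3} \sin{\left(3 t - 3 \right)}}{2} + \frac{t^{2} \sin{\left(3 t \right)}}{3} + \frac{7 t^{2} \sin{\left(3 t - 3 \right)}}{6} + \frac{t \sin{\left(3 t \right)}}{2} - \frac{4 t \sin{\left(3 t - 3 \right)}}{3} + \sin{\left(3 t \right)} - \frac{\sin{\left(3 t - 3 \right)}}{3}, which is not 0.

d/dt[G] = - \frac{t^{3} \sin{\left(3 t - 3 \right)}}{2} + \frac{7 t^{2} \sin{\left(3 t - 3 \right)}}{6} - \frac{4 t \sin{\left(3 t - 3 \right)}}{3} - \frac{\sin{\left(3 t - 3 \right)}}{3}
d/dt[G] - f(t) = \frac{t^{3} \sin{\left(3 t \right)}}{2} - \frac{t^{3} \sin{\left(3 t - 3 \right)}}{2} + \frac{t^{2} \sin{\left(3 t \right)}}{3} + \frac{7 t^{2} \sin{\left(3 t - 3 \right)}}{6} + \frac{t \sin{\left(3 t \right)}}{2} - \frac{4 t \sin{\left(3 t - 3 \right)}}{3} + \sin{\left(3 t \right)} - \frac{\sin{\left(3 t - 3 \right)}}{3} != 0.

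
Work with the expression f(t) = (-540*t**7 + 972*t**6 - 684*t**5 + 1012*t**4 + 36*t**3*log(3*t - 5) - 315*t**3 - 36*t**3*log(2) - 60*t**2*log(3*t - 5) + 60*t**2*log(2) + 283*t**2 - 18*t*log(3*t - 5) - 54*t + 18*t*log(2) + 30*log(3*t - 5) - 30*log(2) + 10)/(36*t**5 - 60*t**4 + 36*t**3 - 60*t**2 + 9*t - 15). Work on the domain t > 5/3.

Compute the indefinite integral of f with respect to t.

F(t) = -(30*t**5 - 6*t**4 + 19*t**3 - 33*t**2 + 6*t*log(3*t/2 - 5/2) + 2*t - 15)/(3*(2*t**2 + 1)) + C

An antiderivative F(t) passes only if d/dt[F] lands on f(t) exactly.
Check: d/dt[-(30*t**5 - 6*t**4 + 19*t**3 - 33*t**2 + 6*t*log(3*t/2 - 5/2) + 2*t - 15)/(3*(2*t**2 + 1))] = (-540*t**7 + 972*t**6 - 684*t**5 + 1012*t**4 + 36*t**3*log(3*t - 5) - 315*t**3 - 36*t**3*log(2) - 60*t**2*log(3*t - 5) + 60*t**2*log(2) + 283*t**2 - 18*t*log(3*t - 5) - 54*t + 18*t*log(2) + 30*log(3*t - 5) - 30*log(2) + 10)/(36*t**5 - 60*t**4 + 36*t**3 - 60*t**2 + 9*t - 15) = f(t).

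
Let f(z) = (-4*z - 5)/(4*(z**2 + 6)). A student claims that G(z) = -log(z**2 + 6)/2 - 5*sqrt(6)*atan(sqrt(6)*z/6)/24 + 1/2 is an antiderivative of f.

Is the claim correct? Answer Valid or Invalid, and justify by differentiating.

Valid: G'(z) = f(z).

d/dz[G] = (-4*z - 5)/(4*z**2 + 24)
This equals f(z) exactly, so the claim holds.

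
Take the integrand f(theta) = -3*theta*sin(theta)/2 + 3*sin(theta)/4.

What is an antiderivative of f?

Integrate term by term and add the pieces.
Check: d/dtheta[3*theta*cos(theta)/2 - 3*sin(theta)/2 - 3*cos(theta)/4] = -3*theta*sin(theta)/2 + 3*sin(theta)/4 = f(theta).

An antiderivative is F(theta) = 3*theta*cos(theta)/2 - 3*sin(theta)/2 - 3*cos(theta)/4.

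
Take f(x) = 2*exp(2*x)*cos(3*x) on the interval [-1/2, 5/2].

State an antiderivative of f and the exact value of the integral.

Antiderivative: F(x) = 6*exp(2*x)*sin(3*x)/13 + 4*exp(2*x)*cos(3*x)/13; value = -4*exp(-1)*cos(3/2)/13 + 6*exp(-1)*sin(3/2)/13 + 4*exp(5)*cos(15/2)/13 + 6*exp(5)*sin(15/2)/13

A first test for any F(x): its x-derivative must equal f(x) identically.
F(x) = 6*exp(2*x)*sin(3*x)/13 + 4*exp(2*x)*cos(3*x)/13 is an antiderivative of f.
Check: d/dx[6*exp(2*x)*sin(3*x)/13 + 4*exp(2*x)*cos(3*x)/13] = 2*exp(2*x)*cos(3*x) = f(x).
F(5/2) = 4*exp(5)*cos(15/2)/13 + 6*exp(5)*sin(15/2)/13; F(-1/2) = -6*exp(-1)*sin(3/2)/13 + 4*exp(-1)*cos(3/2)/13.
Integral = F(5/2) - F(-1/2) = -4*exp(-1)*cos(3/2)/13 + 6*exp(-1)*sin(3/2)/13 + 4*exp(5)*cos(15/2)/13 + 6*exp(5)*sin(15/2)/13.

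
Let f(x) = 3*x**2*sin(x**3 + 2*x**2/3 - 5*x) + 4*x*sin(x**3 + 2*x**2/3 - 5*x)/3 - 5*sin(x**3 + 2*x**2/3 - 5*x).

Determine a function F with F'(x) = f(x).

An antiderivative is F(x) = -cos(x**3 + 2*x**2/3 - 5*x).

The substitution u = x**3 + 2*x**2/3 - 5*x works: f is exactly (dF/du)*(du/dx) for that inner function.
Check: d/dx[-cos(x**3 + 2*x**2/3 - 5*x)] = 3*x**2*sin(x**3 + 2*x**2/3 - 5*x) + 4*x*sin(x**3 + 2*x**2/3 - 5*x)/3 - 5*sin(x**3 + 2*x**2/3 - 5*x) = f(x).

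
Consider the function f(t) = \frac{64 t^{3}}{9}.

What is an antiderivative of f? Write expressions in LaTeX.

For F(t) to be correct the identity F'(t) - f(t) = 0 must hold.
Check: d/dt[\frac{16 t^{4}}{9}] = \frac{64 t^{3}}{9} = f(t).

An antiderivative is F(t) = \frac{16 t^{4}}{9}.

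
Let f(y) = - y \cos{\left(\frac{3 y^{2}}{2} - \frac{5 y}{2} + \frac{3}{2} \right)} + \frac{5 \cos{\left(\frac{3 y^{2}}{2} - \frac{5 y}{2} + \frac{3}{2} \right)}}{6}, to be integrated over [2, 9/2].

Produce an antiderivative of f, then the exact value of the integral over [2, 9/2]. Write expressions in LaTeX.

Antiderivative: F(y) = - \frac{\sin{\left(\frac{3 y^{2}}{2} - \frac{5 y}{2} + \frac{3}{2} \right)}}{3}; value = - \frac{\sin{\left(\frac{165}{8} \right)}}{3} + \frac{\sin{\left(\frac{5}{2} \right)}}{3}

The substitution u = \frac{3 y^{2}}{2} - \frac{5 y}{2} + \frac{3}{2} works: f is exactly (dF/du)*(du/dy) for that inner function.
F(y) = - \frac{\sin{\left(\frac{3 y^{2}}{2} - \frac{5 y}{2} + \frac{3}{2} \right)}}{3} is an antiderivative of f.
Check: d/dy[- \frac{\sin{\left(\frac{3 y^{2}}{2} - \frac{5 y}{2} + \frac{3}{2} \right)}}{3}] = - y \cos{\left(\frac{3 y^{2}}{2} - \frac{5 y}{2} + \frac{3}{2} \right)} + \frac{5 \cos{\left(\frac{3 y^{2}}{2} - \frac{5 y}{2} + \frac{3}{2} \right)}}{6} = f(y).
F(9/2) = - \frac{\sin{\left(\frac{165}{8} \right)}}{3}; F(2) = - \frac{\sin{\left(\frac{5}{2} \right)}}{3}.
Integral = F(9/2) - F(2) = - \frac{\sin{\left(\frac{165}{8} \right)}}{3} + \frac{\sin{\left(\frac{5}{2} \right)}}{3}.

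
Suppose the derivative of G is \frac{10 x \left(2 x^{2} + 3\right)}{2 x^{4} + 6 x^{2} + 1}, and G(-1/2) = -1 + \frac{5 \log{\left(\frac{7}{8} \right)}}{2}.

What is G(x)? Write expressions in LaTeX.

G(x) = \frac{5 \log{\left(\frac{2 x^{4}}{3} + 2 x^{2} + \frac{1}{3} \right)} - 2}{2}

G'(x) matches the chain-rule pattern g'(h)*h' with inner function h(x) = \frac{2 x^{4}}{3} + 2 x^{2} + \frac{1}{3}; substituting u = h(x) collapses the integral.
A general antiderivative is \frac{5 \log{\left(\frac{2 x^{4}}{3} + 2 x^{2} + \frac{1}{3} \right)}}{2} + C.
The condition gives C = -1 + \frac{5 \log{\left(\frac{7}{8} \right)}}{2} - (\frac{5 \log{\left(\frac{7}{8} \right)}}{2}) = -1.
So G(x) = \frac{5 \log{\left(\frac{2 x^{4}}{3} + 2 x^{2} + \frac{1}{3} \right)} - 2}{2}.
Check: d/dx[\frac{5 \log{\left(\frac{2 x^{4}}{3} + 2 x^{2} + \frac{1}{3} \right)} - 2}{2}] = \frac{20 x^{3} + 30 x}{2 x^{4} + 6 x^{2} + 1}, which equals G'(x).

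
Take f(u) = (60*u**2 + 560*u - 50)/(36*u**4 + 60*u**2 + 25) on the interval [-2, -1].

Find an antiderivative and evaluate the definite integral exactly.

Antiderivative: F(u) = 5*(2*u**2 - u - 3)/(3*u**2 + 5/2); value = -70/29

Recognize the product-rule pattern: f = v'r + vr' with v = 5/(3*u**2 + 5/2), r = 2*u**2 - u - 3, so integration by parts undoes it.
F(u) = 5*(2*u**2 - u - 3)/(3*u**2 + 5/2) is an antiderivative of f.
Check: d/du[5*(2*u**2 - u - 3)/(3*u**2 + 5/2)] = (60*u**2 + 560*u - 50)/(36*u**4 + 60*u**2 + 25) = f(u).
F(-1) = 0; F(-2) = 70/29.
Integral = F(-1) - F(-2) = -70/29.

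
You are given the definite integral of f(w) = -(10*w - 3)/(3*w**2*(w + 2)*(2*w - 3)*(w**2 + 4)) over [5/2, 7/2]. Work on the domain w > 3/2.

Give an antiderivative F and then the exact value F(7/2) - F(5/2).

Antiderivative: F(w) = (13300*w*log(w) - 4096*w*log(w - 3/2) - 3450*w*log(w + 2) - 2877*w*log(w**2 + 4) + 1722*w*atan(w/2) + 4200)/(100800*w); value = -19*log(5/2)/144 - 137*log(65/4)/4800 - 23*log(11/2)/672 - 64*log(2)/1575 - 41*atan(5/4)/2400 - 1/210 + 41*atan(7/4)/2400 + 23*log(9/2)/672 + 137*log(41/4)/4800 + 19*log(7/2)/144

Factor the denominator (3*w**2*(w + 2)*(2*w - 3)*(w**2 + 4)) and decompose: f = -(137*w - 82)/(2400*(w**2 + 4)) - 128/(1575*(2*w - 3)) - 23/(672*(w + 2)) + 19/(144*w) - 1/(24*w**2); each piece integrates to a log, atan, or power term.
F(w) = (13300*w*log(w) - 4096*w*log(w - 3/2) - 3450*w*log(w + 2) - 2877*w*log(w**2 + 4) + 1722*w*atan(w/2) + 4200)/(100800*w) is an antiderivative of f.
Check: d/dw[(13300*w*log(w) - 4096*w*log(w - 3/2) - 3450*w*log(w + 2) - 2877*w*log(w**2 + 4) + 1722*w*atan(w/2) + 4200)/(100800*w)] = (3 - 10*w)/(6*w**6 + 3*w**5 + 6*w**4 + 12*w**3 - 72*w**2), which equals f(w).
F(7/2) = -137*log(65/4)/4800 - 23*log(11/2)/672 - 64*log(2)/1575 + 1/84 + 41*atan(7/4)/2400 + 19*log(7/2)/144; F(5/2) = -137*log(41/4)/4800 - 23*log(9/2)/672 + 41*atan(5/4)/2400 + 1/60 + 19*log(5/2)/144.
Integral = F(7/2) - F(5/2) = -19*log(5/2)/144 - 137*log(65/4)/4800 - 23*log(11/2)/672 - 64*log(2)/1575 - 41*atan(5/4)/2400 - 1/210 + 41*atan(7/4)/2400 + 23*log(9/2)/672 + 137*log(41/4)/4800 + 19*log(7/2)/144.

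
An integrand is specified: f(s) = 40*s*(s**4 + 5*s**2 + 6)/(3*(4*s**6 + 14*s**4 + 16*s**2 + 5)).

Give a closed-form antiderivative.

An antiderivative is F(s) = 5*log(4*s**2 + 2) - 5*log(2*s**4/3 + 2*s**2 + 5/3)/3.

Check any antiderivative F(s) by computing F'(s) and comparing it with f(s).
Check: d/ds[5*log(4*s**2 + 2) - 5*log(2*s**4/3 + 2*s**2 + 5/3)/3] = (40*s**5 + 200*s**3 + 240*s)/(12*s**6 + 42*s**4 + 48*s**2 + 15), which equals f(s).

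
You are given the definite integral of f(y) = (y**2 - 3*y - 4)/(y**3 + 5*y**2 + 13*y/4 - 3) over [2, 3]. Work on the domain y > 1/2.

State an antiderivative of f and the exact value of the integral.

Factor the denominator ((y + 4)*(2*y - 1)*(2*y + 3)) and decompose: f = -11/(10*(2*y + 3)) - 7/(6*(2*y - 1)) + 32/(15*(y + 4)); each piece integrates to a log, atan, or power term.
F(y) = -7*log(y - 1/2)/12 - 11*log(y + 3/2)/20 + 32*log(y + 4)/15 is an antiderivative of f.
Check: d/dy[-7*log(y - 1/2)/12 - 11*log(y + 3/2)/20 + 32*log(y + 4)/15] = (4*y**2 - 12*y - 16)/(4*y**3 + 20*y**2 + 13*y - 12), which equals f(y).
F(3) = -11*log(9/2)/20 - 7*log(5/2)/12 + 32*log(7)/15; F(2) = -11*log(7/2)/20 - 7*log(3/2)/12 + 32*log(6)/15.
Integral = F(3) - F(2) = -32*log(6)/15 - 11*log(9/2)/20 - 7*log(5/2)/12 + 7*log(3/2)/12 + 11*log(7/2)/20 + 32*log(7)/15.

Antiderivative: F(y) = -7*log(y - 1/2)/12 - 11*log(y + 3/2)/20 + 32*log(y + 4)/15; value = -32*log(6)/15 - 11*log(9/2)/20 - 7*log(5/2)/12 + 7*log(3/2)/12 + 11*log(7/2)/20 + 32*log(7)/15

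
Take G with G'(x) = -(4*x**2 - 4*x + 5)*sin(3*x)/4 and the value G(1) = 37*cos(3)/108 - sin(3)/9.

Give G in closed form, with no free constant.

For G(x) to be correct, d/dx[G] must agree with the stated G'(x) identically.
A general antiderivative is x**2*cos(3*x)/3 - 2*x*sin(3*x)/9 - x*cos(3*x)/3 + sin(3*x)/9 + 37*cos(3*x)/108 + C.
The condition gives C = 37*cos(3)/108 - sin(3)/9 - (37*cos(3)/108 - sin(3)/9) = 0.
So G(x) = x**2*cos(3*x)/3 - 2*x*sin(3*x)/9 - x*cos(3*x)/3 + sin(3*x)/9 + 37*cos(3*x)/108.
Check: d/dx[x**2*cos(3*x)/3 - 2*x*sin(3*x)/9 - x*cos(3*x)/3 + sin(3*x)/9 + 37*cos(3*x)/108] = -x**2*sin(3*x) + x*sin(3*x) - 5*sin(3*x)/4, which equals G'(x).

G(x) = x**2*cos(3*x)/3 - 2*x*sin(3*x)/9 - x*cos(3*x)/3 + sin(3*x)/9 + 37*cos(3*x)/108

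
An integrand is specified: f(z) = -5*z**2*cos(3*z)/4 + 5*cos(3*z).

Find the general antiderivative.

F(z) = -5*z**2*sin(3*z)/12 - 5*z*cos(3*z)/18 + 95*sin(3*z)/54 + C

Integrate term by term and add the pieces.
Check: d/dz[-5*z**2*sin(3*z)/12 - 5*z*cos(3*z)/18 + 95*sin(3*z)/54] = -5*z**2*cos(3*z)/4 + 5*cos(3*z) = f(z).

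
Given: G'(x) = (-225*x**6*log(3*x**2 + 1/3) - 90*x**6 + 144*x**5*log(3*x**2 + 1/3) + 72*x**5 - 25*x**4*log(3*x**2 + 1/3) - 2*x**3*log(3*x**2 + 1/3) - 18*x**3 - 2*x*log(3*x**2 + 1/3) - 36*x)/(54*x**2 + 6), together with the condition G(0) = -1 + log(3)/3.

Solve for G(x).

Recognize the product-rule pattern: G'(x) = u'v + uv' with u = -5*x**5/6 + 2*x**4/3 - x**2/6 - 1/3, v = log(3*x**2 + 1/3), so integration by parts undoes it.
A general antiderivative is -(5*x**5/2 - 2*x**4 + x**2/2 + 1)*log(3*x**2 + 1/3)/3 + C.
The condition gives C = -1 + log(3)/3 - (log(3)/3) = -1.
So G(x) = (-(5*x**5 - 4*x**4 + x**2 + 2)*log(3*x**2 + 1/3) - 6)/6.
Check: d/dx[(-(5*x**5 - 4*x**4 + x**2 + 2)*log(3*x**2 + 1/3) - 6)/6] = (-225*x**6*log(3*x**2 + 1/3) - 90*x**6 + 144*x**5*log(3*x**2 + 1/3) + 72*x**5 - 25*x**4*log(3*x**2 + 1/3) - 2*x**3*log(3*x**2 + 1/3) - 18*x**3 - 2*x*log(3*x**2 + 1/3) - 36*x)/(54*x**2 + 6) = G'(x).

G(x) = (-(5*x**5 - 4*x**4 + x**2 + 2)*log(3*x**2 + 1/3) - 6)/6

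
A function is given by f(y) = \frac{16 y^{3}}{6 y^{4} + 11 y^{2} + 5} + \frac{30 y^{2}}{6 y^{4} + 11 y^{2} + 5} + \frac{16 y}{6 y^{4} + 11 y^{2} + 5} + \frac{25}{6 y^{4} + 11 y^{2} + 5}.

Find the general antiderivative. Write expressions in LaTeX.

F(y) = \frac{4 \log{\left(2 y^{2} + \frac{5}{3} \right)} + 15 \operatorname{atan}{\left(y \right)}}{3} + C

The integrand splits into summands that can be handled one at a time.
Check: d/dy[\frac{4 \log{\left(2 y^{2} + \frac{5}{3} \right)} + 15 \operatorname{atan}{\left(y \right)}}{3}] = \frac{16 y^{3} + 30 y^{2} + 16 y + 25}{6 y^{4} + 11 y^{2} + 5}, which equals f(y).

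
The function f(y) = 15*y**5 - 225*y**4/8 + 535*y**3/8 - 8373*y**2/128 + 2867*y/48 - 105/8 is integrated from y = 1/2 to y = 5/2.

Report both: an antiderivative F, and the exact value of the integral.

Antiderivative: F(y) = 5*y**6/2 - 45*y**5/8 + 535*y**4/32 - 2791*y**3/128 + 2867*y**2/96 - 105*y/8; value = 135211/256

The integrand splits into summands that can be handled one at a time.
F(y) = 5*y**6/2 - 45*y**5/8 + 535*y**4/32 - 2791*y**3/128 + 2867*y**2/96 - 105*y/8 is an antiderivative of f.
Check: d/dy[5*y**6/2 - 45*y**5/8 + 535*y**4/32 - 2791*y**3/128 + 2867*y**2/96 - 105*y/8] = 15*y**5 - 225*y**4/8 + 535*y**3/8 - 8373*y**2/128 + 2867*y/48 - 105/8 = f(y).
F(5/2) = 1619725/3072; F(1/2) = -2807/3072.
Integral = F(5/2) - F(1/2) = 135211/256.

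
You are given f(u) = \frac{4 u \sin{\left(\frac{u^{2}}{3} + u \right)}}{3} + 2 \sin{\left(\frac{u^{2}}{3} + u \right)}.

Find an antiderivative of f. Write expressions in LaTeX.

An antiderivative is F(u) = - 2 \cos{\left(\frac{u^{2}}{3} + u \right)}.

f matches the chain-rule pattern g'(h)*h' with inner function h(u) = \frac{u^{2}}{3} + u; substituting w = h(u) collapses the integral.
Check: d/du[- 2 \cos{\left(\frac{u^{2}}{3} + u \right)}] = \frac{4 u \sin{\left(\frac{u^{2}}{3} + u \right)}}{3} + 2 \sin{\left(\frac{u^{2}}{3} + u \right)} = f(u).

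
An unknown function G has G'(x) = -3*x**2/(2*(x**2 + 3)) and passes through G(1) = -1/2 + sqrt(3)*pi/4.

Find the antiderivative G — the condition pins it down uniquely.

Check a candidate G(x) by differentiating: d/dx[G] must match the given G'(x).
A general antiderivative is -3*x/2 + 3*sqrt(3)*atan(sqrt(3)*x/3)/2 + C.
The condition gives C = -1/2 + sqrt(3)*pi/4 - (-3/2 + sqrt(3)*pi/4) = 1.
So G(x) = -(3*x - 3*sqrt(3)*atan(sqrt(3)*x/3) - 2)/2.
Check: d/dx[-(3*x - 3*sqrt(3)*atan(sqrt(3)*x/3) - 2)/2] = -3*x**2/(2*x**2 + 6), which equals G'(x).

G(x) = -(3*x - 3*sqrt(3)*atan(sqrt(3)*x/3) - 2)/2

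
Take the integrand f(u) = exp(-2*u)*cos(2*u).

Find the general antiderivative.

F(u) = exp(-2*u)*sin(2*u)/4 - exp(-2*u)*cos(2*u)/4 + C

Check any antiderivative F(u) by computing F'(u) and comparing it with f(u).
Check: d/du[exp(-2*u)*sin(2*u)/4 - exp(-2*u)*cos(2*u)/4] = exp(-2*u)*cos(2*u) = f(u).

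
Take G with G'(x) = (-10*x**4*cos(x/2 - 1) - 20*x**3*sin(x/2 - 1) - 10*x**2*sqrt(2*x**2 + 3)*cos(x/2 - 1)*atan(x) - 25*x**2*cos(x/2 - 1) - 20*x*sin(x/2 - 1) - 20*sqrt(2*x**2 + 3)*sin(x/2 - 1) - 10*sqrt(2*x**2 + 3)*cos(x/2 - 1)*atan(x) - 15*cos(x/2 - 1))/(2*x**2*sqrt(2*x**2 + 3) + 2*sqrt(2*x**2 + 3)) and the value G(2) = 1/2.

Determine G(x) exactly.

G'(x) has the shape u'v + uv' for u = -5*sqrt(2*x**2 + 3) - 10*atan(x) and v = sin(x/2 - 1) — it is the derivative of the product u*v.
A general antiderivative is -5*(2*sqrt(2*x**2 + 3) + 4*atan(x))*sin(x/2 - 1)/2 + C.
The condition gives C = 1/2 - (0) = 1/2.
So G(x) = -5*sqrt(2*x**2 + 3)*sin(x/2 - 1) - 10*sin(x/2 - 1)*atan(x) + 1/2.
Check: d/dx[-5*sqrt(2*x**2 + 3)*sin(x/2 - 1) - 10*sin(x/2 - 1)*atan(x) + 1/2] = (-10*x**4*cos(x/2 - 1) - 20*x**3*sin(x/2 - 1) - 10*x**2*sqrt(2*x**2 + 3)*cos(x/2 - 1)*atan(x) - 25*x**2*cos(x/2 - 1) - 20*x*sin(x/2 - 1) - 20*sqrt(2*x**2 + 3)*sin(x/2 - 1) - 10*sqrt(2*x**2 + 3)*cos(x/2 - 1)*atan(x) - 15*cos(x/2 - 1))/(2*x**2*sqrt(2*x**2 + 3) + 2*sqrt(2*x**2 + 3)) = G'(x).

G(x) = -5*sqrt(2*x**2 + 3)*sin(x/2 - 1) - 10*sin(x/2 - 1)*atan(x) + 1/2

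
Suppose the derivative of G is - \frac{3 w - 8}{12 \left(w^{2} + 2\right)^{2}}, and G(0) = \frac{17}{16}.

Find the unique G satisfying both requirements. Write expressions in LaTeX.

Recover the given G'(w) by differentiating a candidate G(w); any mismatch rules it out.
A general antiderivative is - \frac{- 4 w - 3}{24 w^{2} + 48} + \frac{\sqrt{2} \operatorname{atan}{\left(\frac{\sqrt{2} w}{2} \right)}}{12} + C.
The condition gives C = \frac{17}{16} - (\frac{1}{16}) = 1.
So G(w) = \frac{24 w^{2} + 4 w + 2 \sqrt{2} \left(w^{2} + 2\right) \operatorname{atan}{\left(\frac{\sqrt{2} w}{2} \right)} + 51}{24 \left(w^{2} + 2\right)}.
Check: d/dw[\frac{24 w^{2} + 4 w + 2 \sqrt{2} \left(w^{2} + 2\right) \operatorname{atan}{\left(\frac{\sqrt{2} w}{2} \right)} + 51}{24 \left(w^{2} + 2\right)}] = \frac{8 - 3 w}{12 w^{4} + 48 w^{2} + 48}, which equals G'(w).

G(w) = \frac{24 w^{2} + 4 w + 2 \sqrt{2} \left(w^{2} + 2\right) \operatorname{atan}{\left(\frac{\sqrt{2} w}{2} \right)} + 51}{24 \left(w^{2} + 2\right)}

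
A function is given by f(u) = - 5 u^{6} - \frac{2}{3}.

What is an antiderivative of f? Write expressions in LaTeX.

Any candidate F(u) must reproduce f(u) exactly when differentiated.
Check: d/du[\frac{u \left(- 15 u^{6} - 14\right)}{21}] = - 5 u^{6} - \frac{2}{3} = f(u).

An antiderivative is F(u) = \frac{u \left(- 15 u^{6} - 14\right)}{21}.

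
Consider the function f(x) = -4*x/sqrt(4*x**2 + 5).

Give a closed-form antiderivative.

f matches the chain-rule pattern g'(h)*h' with inner function h(x) = 4*x**2 + 5; substituting u = h(x) collapses the integral.
Check: d/dx[-sqrt(4*x**2 + 5)] = -4*x/sqrt(4*x**2 + 5) = f(x).

An antiderivative is F(x) = -sqrt(4*x**2 + 5).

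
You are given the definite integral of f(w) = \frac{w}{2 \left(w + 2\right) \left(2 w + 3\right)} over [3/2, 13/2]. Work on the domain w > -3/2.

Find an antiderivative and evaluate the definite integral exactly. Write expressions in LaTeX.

Antiderivative: F(w) = - \frac{3 \log{\left(w + \frac{3}{2} \right)}}{4} + \log{\left(w + 2 \right)}; value = - \frac{3 \log{\left(8 \right)}}{4} - \log{\left(\frac{7}{2} \right)} + \frac{3 \log{\left(3 \right)}}{4} + \log{\left(\frac{17}{2} \right)}

The denominator factors as 2 \left(w + 2\right) \left(2 w + 3\right); partial fractions split f into directly integrable pieces: - \frac{3}{2 \left(2 w + 3\right)} + \frac{1}{w + 2}.
F(w) = - \frac{3 \log{\left(w + \frac{3}{2} \right)}}{4} + \log{\left(w + 2 \right)} is an antiderivative of f.
Check: d/dw[- \frac{3 \log{\left(w + \frac{3}{2} \right)}}{4} + \log{\left(w + 2 \right)}] = \frac{w}{4 w^{2} + 14 w + 12}, which equals f(w).
F(13/2) = - \frac{3 \log{\left(8 \right)}}{4} + \log{\left(\frac{17}{2} \right)}; F(3/2) = - \frac{3 \log{\left(3 \right)}}{4} + \log{\left(\frac{7}{2} \right)}.
Integral = F(13/2) - F(3/2) = - \frac{3 \log{\left(8 \right)}}{4} - \log{\left(\frac{7}{2} \right)} + \frac{3 \log{\left(3 \right)}}{4} + \log{\left(\frac{17}{2} \right)}.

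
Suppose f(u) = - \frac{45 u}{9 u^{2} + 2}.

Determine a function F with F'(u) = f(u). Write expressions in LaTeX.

f matches the chain-rule pattern g'(h)*h' with inner function h(u) = 3 u^{2} + \frac{2}{3}; substituting w = h(u) collapses the integral.
Check: d/du[- \frac{5 \log{\left(3 u^{2} + \frac{2}{3} \right)}}{2}] = - \frac{45 u}{9 u^{2} + 2} = f(u).

An antiderivative is F(u) = - \frac{5 \log{\left(3 u^{2} + \frac{2}{3} \right)}}{2}.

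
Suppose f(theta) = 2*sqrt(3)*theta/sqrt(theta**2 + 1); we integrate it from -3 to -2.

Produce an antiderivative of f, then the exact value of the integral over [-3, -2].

f matches the chain-rule pattern g'(h)*h' with inner function h(theta) = 3*theta**2 + 3; substituting u = h(theta) collapses the integral.
F(theta) = 2*sqrt(3*theta**2 + 3) is an antiderivative of f.
Check: d/dtheta[2*sqrt(3*theta**2 + 3)] = 2*sqrt(3)*theta/sqrt(theta**2 + 1) = f(theta).
F(-2) = 2*sqrt(15); F(-3) = 2*sqrt(30).
Integral = F(-2) - F(-3) = -2*sqrt(30) + 2*sqrt(15).

Antiderivative: F(theta) = 2*sqrt(3*theta**2 + 3); value = -2*sqrt(30) + 2*sqrt(15)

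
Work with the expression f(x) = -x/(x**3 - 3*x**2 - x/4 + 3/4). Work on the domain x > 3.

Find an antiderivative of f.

An antiderivative is F(x) = -12*log(x - 3)/35 + log(x - 1/2)/5 + log(x + 1/2)/7.

Factor the denominator ((x - 3)*(2*x - 1)*(2*x + 1)) and decompose: f = 2/(7*(2*x + 1)) + 2/(5*(2*x - 1)) - 12/(35*(x - 3)); each piece integrates to a log, atan, or power term.
Check: d/dx[-12*log(x - 3)/35 + log(x - 1/2)/5 + log(x + 1/2)/7] = -4*x/(4*x**3 - 12*x**2 - x + 3), which equals f(x).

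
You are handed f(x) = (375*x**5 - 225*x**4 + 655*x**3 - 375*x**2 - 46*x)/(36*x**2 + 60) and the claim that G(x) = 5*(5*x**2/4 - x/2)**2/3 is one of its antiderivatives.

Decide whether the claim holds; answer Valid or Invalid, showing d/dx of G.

d/dx[G] = 125*x**3/12 - 25*x**2/4 + 5*x/6
d/dx[G] - f(x) = 8*x/(3*x**2 + 5) != 0.

Invalid: d/dx[G] - f = 8*x/(3*x**2 + 5), which is not 0.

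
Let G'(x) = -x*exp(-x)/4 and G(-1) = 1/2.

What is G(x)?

G'(x) has the shape u'v + uv' for u = x/4 + 1/4 and v = exp(-x) — it is the derivative of the product u*v.
A general antiderivative is (x + 1)*exp(-x)/4 + C.
The condition gives C = 1/2 - (0) = 1/2.
So G(x) = x*exp(-x)/4 + 1/2 + exp(-x)/4.
Check: d/dx[x*exp(-x)/4 + 1/2 + exp(-x)/4] = -x*exp(-x)/4 = G'(x).

G(x) = x*exp(-x)/4 + 1/2 + exp(-x)/4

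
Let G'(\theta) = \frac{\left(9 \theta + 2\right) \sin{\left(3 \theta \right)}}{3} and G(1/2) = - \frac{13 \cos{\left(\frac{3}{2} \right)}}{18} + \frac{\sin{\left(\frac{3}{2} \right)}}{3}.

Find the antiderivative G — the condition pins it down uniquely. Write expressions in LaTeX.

Since d/d\theta undoes antidifferentiation here, G(\theta) must give back the stated G'(\theta).
A general antiderivative is - \theta \cos{\left(3 \theta \right)} + \frac{\sin{\left(3 \theta \right)}}{3} - \frac{2 \cos{\left(3 \theta \right)}}{9} + C.
The condition gives C = - \frac{13 \cos{\left(\frac{3}{2} \right)}}{18} + \frac{\sin{\left(\frac{3}{2} \right)}}{3} - (- \frac{13 \cos{\left(\frac{3}{2} \right)}}{18} + \frac{\sin{\left(\frac{3}{2} \right)}}{3}) = 0.
So G(\theta) = - \theta \cos{\left(3 \theta \right)} + \frac{\sin{\left(3 \theta \right)}}{3} - \frac{2 \cos{\left(3 \theta \right)}}{9}.
Check: d/d\theta[- \theta \cos{\left(3 \theta \right)} + \frac{\sin{\left(3 \theta \right)}}{3} - \frac{2 \cos{\left(3 \theta \right)}}{9}] = 3 \theta \sin{\left(3 \theta \right)} + \frac{2 \sin{\left(3 \theta \right)}}{3}, which equals G'(\theta).

G(\theta) = - \theta \cos{\left(3 \theta \right)} + \frac{\sin{\left(3 \theta \right)}}{3} - \frac{2 \cos{\left(3 \theta \right)}}{9}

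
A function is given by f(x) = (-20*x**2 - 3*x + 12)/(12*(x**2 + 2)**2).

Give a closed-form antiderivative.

Since d/dx undoes antidifferentiation here, F'(x) = f(x) is required of F(x).
Check: d/dx[-(-26*x - 3)/(24*x**2 + 48) - 7*sqrt(2)*atan(sqrt(2)*x/2)/24] = (-20*x**2 - 3*x + 12)/(12*x**4 + 48*x**2 + 48), which equals f(x).

An antiderivative is F(x) = -(-26*x - 3)/(24*x**2 + 48) - 7*sqrt(2)*atan(sqrt(2)*x/2)/24.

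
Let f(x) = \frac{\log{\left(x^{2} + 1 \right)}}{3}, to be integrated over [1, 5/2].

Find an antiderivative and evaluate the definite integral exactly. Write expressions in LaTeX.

Antiderivative: F(x) = \frac{x \log{\left(x^{2} + 1 \right)} - 2 x + 2 \operatorname{atan}{\left(x \right)}}{3}; value = -1 - \frac{\pi}{6} - \frac{\log{\left(2 \right)}}{3} + \frac{2 \operatorname{atan}{\left(\frac{5}{2} \right)}}{3} + \frac{5 \log{\left(\frac{29}{4} \right)}}{6}

An antiderivative F(x) passes only if d/dx[F] lands on f(x) exactly.
F(x) = \frac{x \log{\left(x^{2} + 1 \right)} - 2 x + 2 \operatorname{atan}{\left(x \right)}}{3} is an antiderivative of f.
Check: d/dx[\frac{x \log{\left(x^{2} + 1 \right)} - 2 x + 2 \operatorname{atan}{\left(x \right)}}{3}] = \frac{\log{\left(x^{2} + 1 \right)}}{3} = f(x).
F(5/2) = - \frac{5}{3} + \frac{2 \operatorname{atan}{\left(\frac{5}{2} \right)}}{3} + \frac{5 \log{\left(\frac{29}{4} \right)}}{6}; F(1) = - \frac{2}{3} + \frac{\log{\left(2 \right)}}{3} + \frac{\pi}{6}.
Integral = F(5/2) - F(1) = -1 - \frac{\pi}{6} - \frac{\log{\left(2 \right)}}{3} + \frac{2 \operatorname{atan}{\left(\frac{5}{2} \right)}}{3} + \frac{5 \log{\left(\frac{29}{4} \right)}}{6}.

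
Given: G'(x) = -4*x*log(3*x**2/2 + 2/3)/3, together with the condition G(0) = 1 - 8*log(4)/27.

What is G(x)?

G(x) = -2*x**2*log(3*x**2/2 + 2/3)/3 + 2*x**2/3 - 8*log(9*x**2 + 4)/27 + 1

Recover the given G'(x) by differentiating a candidate G(x); any mismatch rules it out.
A general antiderivative is -2*x**2*log(3*x**2/2 + 2/3)/3 + 2*x**2/3 - 8*log(9*x**2 + 4)/27 + C.
The condition gives C = 1 - 8*log(4)/27 - (-8*log(4)/27) = 1.
So G(x) = -2*x**2*log(3*x**2/2 + 2/3)/3 + 2*x**2/3 - 8*log(9*x**2 + 4)/27 + 1.
Check: d/dx[-2*x**2*log(3*x**2/2 + 2/3)/3 + 2*x**2/3 - 8*log(9*x**2 + 4)/27 + 1] = -4*x*log(9*x**2 + 4)/3 + 4*x*log(6)/3, which equals G'(x).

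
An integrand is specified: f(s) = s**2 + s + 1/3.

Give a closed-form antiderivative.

An antiderivative is F(s) = s**3/3 + s**2/2 + s/3.

Integrate term by term and add the pieces.
Check: d/ds[s**3/3 + s**2/2 + s/3] = s**2 + s + 1/3 = f(s).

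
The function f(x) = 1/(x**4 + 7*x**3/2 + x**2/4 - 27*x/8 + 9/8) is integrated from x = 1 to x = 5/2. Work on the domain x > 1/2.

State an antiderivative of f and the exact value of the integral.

Antiderivative: F(x) = -(66*x*log(x - 1/2) - 98*x*log(x + 3/2) + 32*x*log(x + 3) - 33*log(x - 1/2) + 49*log(x + 3/2) - 16*log(x + 3) + 84)/(294*(2*x - 1)); value = -11*log(2)/49 - log(5/2)/6 - 8*log(11/2)/147 + 3/14 + 65*log(4)/294

The denominator factors as (x + 3)*(2*x - 1)**2*(2*x + 3); partial fractions split f into directly integrable pieces: 1/(3*(2*x + 3)) - 11/(49*(2*x - 1)) + 4/(7*(2*x - 1)**2) - 8/(147*(x + 3)).
F(x) = -(66*x*log(x - 1/2) - 98*x*log(x + 3/2) + 32*x*log(x + 3) - 33*log(x - 1/2) + 49*log(x + 3/2) - 16*log(x + 3) + 84)/(294*(2*x - 1)) is an antiderivative of f.
Check: d/dx[-(66*x*log(x - 1/2) - 98*x*log(x + 3/2) + 32*x*log(x + 3) - 33*log(x - 1/2) + 49*log(x + 3/2) - 16*log(x + 3) + 84)/(294*(2*x - 1))] = 8/(8*x**4 + 28*x**3 + 2*x**2 - 27*x + 9), which equals f(x).
F(5/2) = -8*log(11/2)/147 - 11*log(2)/98 - 1/14 + log(4)/6; F(1) = -2/7 - 8*log(4)/147 + 11*log(2)/98 + log(5/2)/6.
Integral = F(5/2) - F(1) = -11*log(2)/49 - log(5/2)/6 - 8*log(11/2)/147 + 3/14 + 65*log(4)/294.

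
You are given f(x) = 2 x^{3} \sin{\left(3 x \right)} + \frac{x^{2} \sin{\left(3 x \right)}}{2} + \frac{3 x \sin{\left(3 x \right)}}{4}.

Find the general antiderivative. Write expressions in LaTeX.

F(x) = - \frac{2 x^{3} \cos{\left(3 x \right)}}{3} + \frac{2 x^{2} \sin{\left(3 x \right)}}{3} - \frac{x^{2} \cos{\left(3 x \right)}}{6} + \frac{x \sin{\left(3 x \right)}}{9} + \frac{7 x \cos{\left(3 x \right)}}{36} - \frac{7 \sin{\left(3 x \right)}}{108} + \frac{\cos{\left(3 x \right)}}{27} + C

Integrate term by term and add the pieces.
Check: d/dx[- \frac{2 x^{3} \cos{\left(3 x \right)}}{3} + \frac{2 x^{2} \sin{\left(3 x \right)}}{3} - \frac{x^{2} \cos{\left(3 x \right)}}{6} + \frac{x \sin{\left(3 x \right)}}{9} + \frac{7 x \cos{\left(3 x \right)}}{36} - \frac{7 \sin{\left(3 x \right)}}{108} + \frac{\cos{\left(3 x \right)}}{27}] = 2 x^{3} \sin{\left(3 x \right)} + \frac{x^{2} \sin{\left(3 x \right)}}{2} + \frac{3 x \sin{\left(3 x \right)}}{4} = f(x).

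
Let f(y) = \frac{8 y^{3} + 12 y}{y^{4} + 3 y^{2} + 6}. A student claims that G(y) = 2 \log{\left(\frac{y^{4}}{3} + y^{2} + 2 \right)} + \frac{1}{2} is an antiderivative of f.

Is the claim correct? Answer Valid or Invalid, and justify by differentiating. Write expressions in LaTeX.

d/dy[G] = \frac{8 y^{3} + 12 y}{y^{4} + 3 y^{2} + 6}
This equals f(y) exactly, so the claim holds.

Valid. The derivative of G reproduces f.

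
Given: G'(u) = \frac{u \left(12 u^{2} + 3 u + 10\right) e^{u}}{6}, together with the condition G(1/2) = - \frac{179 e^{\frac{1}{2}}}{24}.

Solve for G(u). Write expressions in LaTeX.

G(u) = \frac{\left(12 u^{3} - 33 u^{2} + 76 u - 76\right) e^{u}}{6}

Recognize the product-rule pattern: G'(u) = v'r + vr' with v = 2 u^{3} - \frac{11 u^{2}}{2} + \frac{38 u}{3} - \frac{38}{3}, r = e^{u}, so integration by parts undoes it.
A general antiderivative is \frac{\left(12 u^{3} - 33 u^{2} + 76 u - 76\right) e^{u}}{6} + C.
The condition gives C = - \frac{179 e^{\frac{1}{2}}}{24} - (- \frac{179 e^{\frac{1}{2}}}{24}) = 0.
So G(u) = \frac{\left(12 u^{3} - 33 u^{2} + 76 u - 76\right) e^{u}}{6}.
Check: d/du[\frac{\left(12 u^{3} - 33 u^{2} + 76 u - 76\right) e^{u}}{6}] = 2 u^{3} e^{u} + \frac{u^{2} e^{u}}{2} + \frac{5 u e^{u}}{3}, which equals G'(u).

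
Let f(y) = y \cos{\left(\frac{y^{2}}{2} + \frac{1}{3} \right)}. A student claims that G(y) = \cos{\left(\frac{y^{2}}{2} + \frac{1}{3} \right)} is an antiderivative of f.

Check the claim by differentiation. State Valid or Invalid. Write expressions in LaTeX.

d/dy[G] = - y \sin{\left(\frac{y^{2}}{2} + \frac{1}{3} \right)}
d/dy[G] - f(y) = - y \sin{\left(\frac{y^{2}}{2} + \frac{1}{3} \right)} - y \cos{\left(\frac{y^{2}}{2} + \frac{1}{3} \right)} != 0.

Invalid: d/dy[G] - f = - y \sin{\left(\frac{y^{2}}{2} + \frac{1}{3} \right)} - y \cos{\left(\frac{y^{2}}{2} + \frac{1}{3} \right)}, which is not 0.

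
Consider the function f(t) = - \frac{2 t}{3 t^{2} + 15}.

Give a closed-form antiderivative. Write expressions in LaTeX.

An antiderivative is F(t) = - \frac{\log{\left(\frac{t^{2}}{2} + \frac{5}{2} \right)}}{3}.

f matches the chain-rule pattern g'(h)*h' with inner function h(t) = \frac{t^{2}}{2} + \frac{5}{2}; substituting u = h(t) collapses the integral.
Check: d/dt[- \frac{\log{\left(\frac{t^{2}}{2} + \frac{5}{2} \right)}}{3}] = - \frac{2 t}{3 t^{2} + 15} = f(t).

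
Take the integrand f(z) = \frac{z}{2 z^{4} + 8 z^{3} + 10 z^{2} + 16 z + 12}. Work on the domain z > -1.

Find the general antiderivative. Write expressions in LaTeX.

F(z) = - \frac{\log{\left(z + 1 \right)}}{12} + \frac{3 \log{\left(z + 3 \right)}}{44} + \frac{\log{\left(z^{2} + 2 \right)}}{132} + \frac{2 \sqrt{2} \operatorname{atan}{\left(\frac{\sqrt{2} z}{2} \right)}}{33} + C

Factor the denominator (2 \left(z + 1\right) \left(z + 3\right) \left(z^{2} + 2\right)) and decompose: f = \frac{z + 8}{66 \left(z^{2} + 2\right)} + \frac{3}{44 \left(z + 3\right)} - \frac{1}{12 \left(z + 1\right)}; each piece integrates to a log, atan, or power term.
Check: d/dz[- \frac{\log{\left(z + 1 \right)}}{12} + \frac{3 \log{\left(z + 3 \right)}}{44} + \frac{\log{\left(z^{2} + 2 \right)}}{132} + \frac{2 \sqrt{2} \operatorname{atan}{\left(\frac{\sqrt{2} z}{2} \right)}}{33}] = \frac{z}{2 z^{4} + 8 z^{3} + 10 z^{2} + 16 z + 12} = f(z).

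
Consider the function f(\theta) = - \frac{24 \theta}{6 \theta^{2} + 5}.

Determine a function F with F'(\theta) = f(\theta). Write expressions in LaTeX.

An antiderivative is F(\theta) = - 2 \log{\left(3 \theta^{2} + \frac{5}{2} \right)}.

f matches the chain-rule pattern g'(h)*h' with inner function h(\theta) = 3 \theta^{2} + \frac{5}{2}; substituting u = h(\theta) collapses the integral.
Check: d/d\theta[- 2 \log{\left(3 \theta^{2} + \frac{5}{2} \right)}] = - \frac{24 \theta}{6 \theta^{2} + 5} = f(\theta).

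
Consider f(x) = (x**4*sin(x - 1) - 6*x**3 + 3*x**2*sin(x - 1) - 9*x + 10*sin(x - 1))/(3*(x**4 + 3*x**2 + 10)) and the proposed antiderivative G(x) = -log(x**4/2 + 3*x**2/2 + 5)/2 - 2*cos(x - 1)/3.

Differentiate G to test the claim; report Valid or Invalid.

Invalid: d/dx[G] - f = sin(x - 1)/3, which is not 0.

d/dx[G] = (2*x**4*sin(x - 1) - 6*x**3 + 6*x**2*sin(x - 1) - 9*x + 20*sin(x - 1))/(3*x**4 + 9*x**2 + 30)
d/dx[G] - f(x) = sin(x - 1)/3 != 0.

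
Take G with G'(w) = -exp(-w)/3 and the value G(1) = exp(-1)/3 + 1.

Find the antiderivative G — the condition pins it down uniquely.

G(w) = (3*exp(w) + 1)*exp(-w)/3

Differentiate the proposed G(w) back; it has to land on the given G'(w).
A general antiderivative is exp(-w)/3 + C.
The condition gives C = exp(-1)/3 + 1 - (exp(-1)/3) = 1.
So G(w) = (3*exp(w) + 1)*exp(-w)/3.
Check: d/dw[(3*exp(w) + 1)*exp(-w)/3] = -exp(-w)/3 = G'(w).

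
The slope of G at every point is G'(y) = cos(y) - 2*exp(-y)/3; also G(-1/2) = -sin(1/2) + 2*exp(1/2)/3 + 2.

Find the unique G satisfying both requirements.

Integrate term by term and add the pieces.
A general antiderivative is sin(y) + 2*exp(-y)/3 + C.
The condition gives C = -sin(1/2) + 2*exp(1/2)/3 + 2 - (-sin(1/2) + 2*exp(1/2)/3) = 2.
So G(y) = (3*exp(y)*sin(y) + 6*exp(y) + 2)*exp(-y)/3.
Check: d/dy[(3*exp(y)*sin(y) + 6*exp(y) + 2)*exp(-y)/3] = (3*exp(y)*cos(y) - 2)*exp(-y)/3, which equals G'(y).

G(y) = (3*exp(y)*sin(y) + 6*exp(y) + 2)*exp(-y)/3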